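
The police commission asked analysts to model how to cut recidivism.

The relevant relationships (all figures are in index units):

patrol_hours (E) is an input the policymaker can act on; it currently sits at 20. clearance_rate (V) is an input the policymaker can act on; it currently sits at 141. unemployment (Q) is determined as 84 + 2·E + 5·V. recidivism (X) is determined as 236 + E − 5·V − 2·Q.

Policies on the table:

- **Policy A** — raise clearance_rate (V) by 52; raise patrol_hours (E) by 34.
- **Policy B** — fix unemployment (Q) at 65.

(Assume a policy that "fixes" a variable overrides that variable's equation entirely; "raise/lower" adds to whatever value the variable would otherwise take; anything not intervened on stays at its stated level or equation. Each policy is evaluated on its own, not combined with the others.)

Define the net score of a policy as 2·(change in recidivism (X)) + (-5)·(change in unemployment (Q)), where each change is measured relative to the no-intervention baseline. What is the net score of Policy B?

6876

Baseline:
  E = 20
  V = 141
  Q = 84 + 2·20 + 5·141 = 829
  X = 236 + 20 − 5·141 − 2·829 = -2107
Policy B (Q := 65):
  E = 20
  V = 141
  Q = 65
  X = 236 + 20 − 5·141 − 2·65 = -579
ΔX = -579 − (-2107) = 1528; ΔQ = 65 − 829 = -764
Score = 2·1528 + (-5)·(-764) = 6876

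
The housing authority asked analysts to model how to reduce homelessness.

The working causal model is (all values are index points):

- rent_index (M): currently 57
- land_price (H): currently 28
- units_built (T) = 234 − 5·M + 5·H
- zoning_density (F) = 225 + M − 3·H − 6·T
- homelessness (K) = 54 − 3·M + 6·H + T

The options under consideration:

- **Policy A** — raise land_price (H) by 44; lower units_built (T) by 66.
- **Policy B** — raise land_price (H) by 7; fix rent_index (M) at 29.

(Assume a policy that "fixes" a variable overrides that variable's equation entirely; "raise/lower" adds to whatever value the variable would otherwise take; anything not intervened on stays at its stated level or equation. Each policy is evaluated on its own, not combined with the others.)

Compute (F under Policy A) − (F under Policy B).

43

Policy A (H + 44, T − 66):
  M = 57
  H = 28 + 44 = 72
  T = 234 − 5·57 + 5·72 (−66 from intervention) = 243
  F = 225 + 57 − 3·72 − 6·243 = -1392
Policy B (H + 7, M := 29):
  M = 29
  H = 28 + 7 = 35
  T = 234 − 5·29 + 5·35 = 264
  F = 225 + 29 − 3·35 − 6·264 = -1435
F: -1392 − (-1435) = 43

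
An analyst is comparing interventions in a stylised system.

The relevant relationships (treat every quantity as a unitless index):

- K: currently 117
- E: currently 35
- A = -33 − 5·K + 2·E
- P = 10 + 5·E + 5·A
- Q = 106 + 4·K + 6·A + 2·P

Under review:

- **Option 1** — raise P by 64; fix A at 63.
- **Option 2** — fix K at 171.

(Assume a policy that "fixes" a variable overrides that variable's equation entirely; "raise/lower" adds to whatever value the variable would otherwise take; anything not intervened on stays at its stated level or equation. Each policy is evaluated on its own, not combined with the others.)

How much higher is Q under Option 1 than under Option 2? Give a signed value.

Option 1 (P + 64, A := 63):
  K = 117
  E = 35
  A = 63
  P = 10 + 5·35 + 5·63 (+64 from intervention) = 564
  Q = 106 + 4·117 + 6·63 + 2·564 = 2080
Option 2 (K := 171):
  K = 171
  E = 35
  A = -33 − 5·171 + 2·35 = -818
  P = 10 + 5·35 + 5·(-818) = -3905
  Q = 106 + 4·171 + 6·(-818) + 2·(-3905) = -11928
Q: 2080 − (-11928) = 14008

14008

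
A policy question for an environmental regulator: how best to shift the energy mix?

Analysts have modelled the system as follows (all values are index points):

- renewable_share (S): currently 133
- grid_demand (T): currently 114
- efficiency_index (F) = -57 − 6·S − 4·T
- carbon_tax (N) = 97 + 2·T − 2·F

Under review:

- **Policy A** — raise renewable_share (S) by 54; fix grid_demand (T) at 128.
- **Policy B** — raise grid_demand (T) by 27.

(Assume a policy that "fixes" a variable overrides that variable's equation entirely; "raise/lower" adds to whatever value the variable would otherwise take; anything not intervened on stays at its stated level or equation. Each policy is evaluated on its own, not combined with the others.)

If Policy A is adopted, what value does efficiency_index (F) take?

Policy A (S + 54, T := 128):
  S = 133 + 54 = 187
  T = 128
  F = -57 − 6·187 − 4·128 = -1691

-1691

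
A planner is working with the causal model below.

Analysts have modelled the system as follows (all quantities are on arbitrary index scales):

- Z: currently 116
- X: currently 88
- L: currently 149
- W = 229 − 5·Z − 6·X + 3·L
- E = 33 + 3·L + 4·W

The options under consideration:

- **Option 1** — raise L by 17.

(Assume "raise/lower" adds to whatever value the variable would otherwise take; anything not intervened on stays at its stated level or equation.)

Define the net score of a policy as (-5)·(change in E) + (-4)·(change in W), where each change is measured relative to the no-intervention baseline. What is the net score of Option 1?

-1479

Baseline:
  Z = 116
  X = 88
  L = 149
  W = 229 − 5·116 − 6·88 + 3·149 = -432
  E = 33 + 3·149 + 4·(-432) = -1248
Option 1 (L + 17):
  Z = 116
  X = 88
  L = 149 + 17 = 166
  W = 229 − 5·116 − 6·88 + 3·166 = -381
  E = 33 + 3·166 + 4·(-381) = -993
ΔE = -993 − (-1248) = 255; ΔW = -381 − (-432) = 51
Score = (-5)·255 + (-4)·51 = -1479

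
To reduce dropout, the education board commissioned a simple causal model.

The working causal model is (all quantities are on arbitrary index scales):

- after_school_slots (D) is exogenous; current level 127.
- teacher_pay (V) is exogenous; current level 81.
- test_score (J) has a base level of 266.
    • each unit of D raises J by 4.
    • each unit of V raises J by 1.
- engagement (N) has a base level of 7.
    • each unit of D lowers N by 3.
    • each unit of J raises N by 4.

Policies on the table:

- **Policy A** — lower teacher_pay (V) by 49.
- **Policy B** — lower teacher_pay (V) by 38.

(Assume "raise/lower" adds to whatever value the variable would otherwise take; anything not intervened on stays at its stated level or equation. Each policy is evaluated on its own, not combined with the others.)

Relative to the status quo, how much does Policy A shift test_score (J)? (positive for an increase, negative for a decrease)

-49

Baseline:
  D = 127
  V = 81
  J = 266 + 4·127 + 81 = 855
Policy A (V − 49):
  D = 127
  V = 81 − 49 = 32
  J = 266 + 4·127 + 32 = 806
Change in J: 806 − 855 = -49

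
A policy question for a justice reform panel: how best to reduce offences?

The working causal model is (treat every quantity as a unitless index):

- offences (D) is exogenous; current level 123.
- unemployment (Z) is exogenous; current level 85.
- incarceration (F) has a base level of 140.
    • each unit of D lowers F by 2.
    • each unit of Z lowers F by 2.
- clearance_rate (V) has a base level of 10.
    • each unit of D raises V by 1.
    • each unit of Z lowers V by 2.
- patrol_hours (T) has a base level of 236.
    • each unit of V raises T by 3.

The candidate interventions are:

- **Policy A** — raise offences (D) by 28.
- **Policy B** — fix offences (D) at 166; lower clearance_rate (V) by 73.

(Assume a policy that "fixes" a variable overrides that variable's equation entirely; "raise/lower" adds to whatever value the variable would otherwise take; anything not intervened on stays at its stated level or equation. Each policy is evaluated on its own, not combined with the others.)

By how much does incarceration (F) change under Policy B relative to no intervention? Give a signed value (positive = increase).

-86

Baseline:
  D = 123
  Z = 85
  F = 140 − 2·123 − 2·85 = -276
Policy B (D := 166, V − 73):
  D = 166
  Z = 85
  F = 140 − 2·166 − 2·85 = -362
Change in F: -362 − (-276) = -86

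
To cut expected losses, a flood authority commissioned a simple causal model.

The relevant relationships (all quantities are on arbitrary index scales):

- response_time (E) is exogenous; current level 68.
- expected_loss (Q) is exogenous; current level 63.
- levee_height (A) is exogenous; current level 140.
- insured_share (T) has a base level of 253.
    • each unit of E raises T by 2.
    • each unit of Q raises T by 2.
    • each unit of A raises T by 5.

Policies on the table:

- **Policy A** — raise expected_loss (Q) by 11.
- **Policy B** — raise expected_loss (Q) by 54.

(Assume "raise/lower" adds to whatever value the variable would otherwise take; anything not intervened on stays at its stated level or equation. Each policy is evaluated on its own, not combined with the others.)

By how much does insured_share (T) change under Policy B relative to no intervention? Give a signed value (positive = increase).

108

Baseline:
  E = 68
  Q = 63
  A = 140
  T = 253 + 2·68 + 2·63 + 5·140 = 1215
Policy B (Q + 54):
  E = 68
  Q = 63 + 54 = 117
  A = 140
  T = 253 + 2·68 + 2·117 + 5·140 = 1323
Change in T: 1323 − 1215 = 108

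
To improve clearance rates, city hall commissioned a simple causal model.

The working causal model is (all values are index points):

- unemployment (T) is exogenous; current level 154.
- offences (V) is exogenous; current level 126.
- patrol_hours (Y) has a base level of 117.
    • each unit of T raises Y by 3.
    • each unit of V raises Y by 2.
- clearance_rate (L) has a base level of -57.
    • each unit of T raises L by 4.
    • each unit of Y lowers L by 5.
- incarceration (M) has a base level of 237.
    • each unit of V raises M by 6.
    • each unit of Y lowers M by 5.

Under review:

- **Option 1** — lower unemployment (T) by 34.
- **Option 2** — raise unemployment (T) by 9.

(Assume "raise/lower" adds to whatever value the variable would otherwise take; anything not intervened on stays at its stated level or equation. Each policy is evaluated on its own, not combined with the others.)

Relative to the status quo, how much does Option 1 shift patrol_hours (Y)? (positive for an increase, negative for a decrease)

-102

Baseline:
  T = 154
  V = 126
  Y = 117 + 3·154 + 2·126 = 831
Option 1 (T − 34):
  T = 154 − 34 = 120
  V = 126
  Y = 117 + 3·120 + 2·126 = 729
Change in Y: 729 − 831 = -102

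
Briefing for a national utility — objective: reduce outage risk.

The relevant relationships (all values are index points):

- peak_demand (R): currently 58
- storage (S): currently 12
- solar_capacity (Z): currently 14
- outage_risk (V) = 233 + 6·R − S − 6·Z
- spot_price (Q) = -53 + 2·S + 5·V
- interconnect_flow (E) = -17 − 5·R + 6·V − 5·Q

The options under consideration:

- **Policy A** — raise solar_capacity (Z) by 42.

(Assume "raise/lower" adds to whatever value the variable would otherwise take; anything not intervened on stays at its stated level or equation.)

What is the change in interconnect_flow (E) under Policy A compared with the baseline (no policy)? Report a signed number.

4788

Baseline:
  R = 58
  S = 12
  Z = 14
  V = 233 + 6·58 − 12 − 6·14 = 485
  Q = -53 + 2·12 + 5·485 = 2396
  E = -17 − 5·58 + 6·485 − 5·2396 = -9377
Policy A (Z + 42):
  R = 58
  S = 12
  Z = 14 + 42 = 56
  V = 233 + 6·58 − 12 − 6·56 = 233
  Q = -53 + 2·12 + 5·233 = 1136
  E = -17 − 5·58 + 6·233 − 5·1136 = -4589
Change in E: -4589 − (-9377) = 4788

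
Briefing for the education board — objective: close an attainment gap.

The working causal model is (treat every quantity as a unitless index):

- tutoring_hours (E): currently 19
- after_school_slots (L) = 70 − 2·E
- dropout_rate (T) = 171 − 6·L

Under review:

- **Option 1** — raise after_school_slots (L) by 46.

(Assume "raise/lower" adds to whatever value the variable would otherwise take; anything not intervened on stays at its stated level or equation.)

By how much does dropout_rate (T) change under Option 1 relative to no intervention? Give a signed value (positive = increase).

Baseline:
  E = 19
  L = 70 − 2·19 = 32
  T = 171 − 6·32 = -21
Option 1 (L + 46):
  E = 19
  L = 70 − 2·19 (+46 from intervention) = 78
  T = 171 − 6·78 = -297
Change in T: -297 − (-21) = -276

-276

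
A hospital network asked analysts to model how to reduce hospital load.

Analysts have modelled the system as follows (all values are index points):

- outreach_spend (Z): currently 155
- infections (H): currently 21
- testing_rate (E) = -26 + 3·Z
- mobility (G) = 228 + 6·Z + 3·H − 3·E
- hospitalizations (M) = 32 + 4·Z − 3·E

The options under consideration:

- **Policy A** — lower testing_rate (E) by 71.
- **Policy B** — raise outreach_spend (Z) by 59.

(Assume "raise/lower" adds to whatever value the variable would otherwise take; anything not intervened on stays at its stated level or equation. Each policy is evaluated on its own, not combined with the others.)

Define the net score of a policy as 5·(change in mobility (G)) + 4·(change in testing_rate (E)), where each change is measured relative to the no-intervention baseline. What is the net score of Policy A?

781

Baseline:
  Z = 155
  H = 21
  E = -26 + 3·155 = 439
  G = 228 + 6·155 + 3·21 − 3·439 = -96
Policy A (E − 71):
  Z = 155
  H = 21
  E = -26 + 3·155 (−71 from intervention) = 368
  G = 228 + 6·155 + 3·21 − 3·368 = 117
ΔG = 117 − (-96) = 213; ΔE = 368 − 439 = -71
Score = 5·213 + 4·(-71) = 781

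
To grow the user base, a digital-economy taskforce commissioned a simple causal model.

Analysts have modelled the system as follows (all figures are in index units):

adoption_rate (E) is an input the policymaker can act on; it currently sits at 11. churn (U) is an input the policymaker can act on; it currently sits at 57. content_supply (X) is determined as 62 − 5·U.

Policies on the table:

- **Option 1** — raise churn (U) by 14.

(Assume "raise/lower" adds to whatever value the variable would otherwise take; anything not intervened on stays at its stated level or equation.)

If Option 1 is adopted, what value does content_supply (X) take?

Option 1 (U + 14):
  U = 57 + 14 = 71
  X = 62 − 5·71 = -293

-293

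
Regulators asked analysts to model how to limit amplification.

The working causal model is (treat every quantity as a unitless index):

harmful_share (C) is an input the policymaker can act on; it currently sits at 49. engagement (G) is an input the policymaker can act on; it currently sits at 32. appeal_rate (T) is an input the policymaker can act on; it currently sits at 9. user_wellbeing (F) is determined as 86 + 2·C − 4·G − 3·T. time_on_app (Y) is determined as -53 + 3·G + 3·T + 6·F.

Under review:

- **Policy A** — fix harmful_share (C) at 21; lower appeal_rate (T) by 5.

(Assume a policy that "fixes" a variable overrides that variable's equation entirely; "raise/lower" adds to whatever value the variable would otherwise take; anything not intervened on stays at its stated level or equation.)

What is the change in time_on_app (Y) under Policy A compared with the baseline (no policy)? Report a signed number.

-261

Baseline:
  C = 49
  G = 32
  T = 9
  F = 86 + 2·49 − 4·32 − 3·9 = 29
  Y = -53 + 3·32 + 3·9 + 6·29 = 244
Policy A (C := 21, T − 5):
  C = 21
  G = 32
  T = 9 − 5 = 4
  F = 86 + 2·21 − 4·32 − 3·4 = -12
  Y = -53 + 3·32 + 3·4 + 6·(-12) = -17
Change in Y: -17 − 244 = -261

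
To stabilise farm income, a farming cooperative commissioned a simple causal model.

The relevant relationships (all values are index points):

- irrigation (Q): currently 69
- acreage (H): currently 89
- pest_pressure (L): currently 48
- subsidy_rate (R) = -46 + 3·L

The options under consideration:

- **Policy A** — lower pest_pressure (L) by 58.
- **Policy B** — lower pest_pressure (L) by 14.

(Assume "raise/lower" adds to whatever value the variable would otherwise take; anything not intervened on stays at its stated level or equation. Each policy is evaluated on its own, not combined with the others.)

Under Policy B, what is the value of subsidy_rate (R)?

Policy B (L − 14):
  L = 48 − 14 = 34
  R = -46 + 3·34 = 56

56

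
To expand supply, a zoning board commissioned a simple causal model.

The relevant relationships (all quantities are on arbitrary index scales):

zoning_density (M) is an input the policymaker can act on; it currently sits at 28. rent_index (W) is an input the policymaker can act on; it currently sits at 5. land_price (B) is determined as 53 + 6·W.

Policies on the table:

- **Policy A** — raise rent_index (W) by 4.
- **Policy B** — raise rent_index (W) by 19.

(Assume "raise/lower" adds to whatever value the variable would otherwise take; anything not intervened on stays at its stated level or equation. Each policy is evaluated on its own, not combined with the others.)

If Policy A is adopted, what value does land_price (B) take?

107

Policy A (W + 4):
  W = 5 + 4 = 9
  B = 53 + 6·9 = 107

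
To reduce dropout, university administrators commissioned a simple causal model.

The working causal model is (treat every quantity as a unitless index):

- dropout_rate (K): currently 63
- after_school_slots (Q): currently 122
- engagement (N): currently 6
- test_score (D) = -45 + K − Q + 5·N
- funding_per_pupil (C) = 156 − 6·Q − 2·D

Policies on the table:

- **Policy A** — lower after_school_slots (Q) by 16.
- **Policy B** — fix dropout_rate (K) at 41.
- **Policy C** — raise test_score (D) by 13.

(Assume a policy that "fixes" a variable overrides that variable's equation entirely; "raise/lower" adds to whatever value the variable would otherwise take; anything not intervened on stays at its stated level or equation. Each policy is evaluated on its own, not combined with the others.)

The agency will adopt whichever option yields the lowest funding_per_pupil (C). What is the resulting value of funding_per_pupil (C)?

-454

Policy A (Q − 16):
  K = 63
  Q = 122 − 16 = 106
  N = 6
  D = -45 + 63 − 106 + 5·6 = -58
  C = 156 − 6·106 − 2·(-58) = -364
Policy B (K := 41):
  K = 41
  Q = 122
  N = 6
  D = -45 + 41 − 122 + 5·6 = -96
  C = 156 − 6·122 − 2·(-96) = -384
Policy C (D + 13):
  K = 63
  Q = 122
  N = 6
  D = -45 + 63 − 122 + 5·6 (+13 from intervention) = -61
  C = 156 − 6·122 − 2·(-61) = -454
Comparing — Policy A: C=-364, Policy B: C=-384, Policy C: C=-454. Lowest is -454 (Policy C).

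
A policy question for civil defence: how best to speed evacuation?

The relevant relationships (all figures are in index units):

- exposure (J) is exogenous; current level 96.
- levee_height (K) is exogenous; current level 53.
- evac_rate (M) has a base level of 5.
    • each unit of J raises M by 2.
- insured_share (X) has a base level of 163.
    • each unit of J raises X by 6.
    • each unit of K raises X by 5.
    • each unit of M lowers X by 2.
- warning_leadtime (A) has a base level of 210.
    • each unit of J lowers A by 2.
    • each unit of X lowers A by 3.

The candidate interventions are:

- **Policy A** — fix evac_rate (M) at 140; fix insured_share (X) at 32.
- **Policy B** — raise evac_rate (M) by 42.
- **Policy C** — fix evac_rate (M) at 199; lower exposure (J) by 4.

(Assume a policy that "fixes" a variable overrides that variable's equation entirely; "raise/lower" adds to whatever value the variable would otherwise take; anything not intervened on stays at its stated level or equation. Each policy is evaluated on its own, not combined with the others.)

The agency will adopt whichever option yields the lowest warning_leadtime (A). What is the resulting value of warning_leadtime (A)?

-1720

Policy A (M := 140, X := 32):
  J = 96
  K = 53
  M = 140
  X = 32
  A = 210 − 2·96 − 3·32 = -78
Policy B (M + 42):
  J = 96
  K = 53
  M = 5 + 2·96 (+42 from intervention) = 239
  X = 163 + 6·96 + 5·53 − 2·239 = 526
  A = 210 − 2·96 − 3·526 = -1560
Policy C (M := 199, J − 4):
  J = 96 − 4 = 92
  K = 53
  M = 199
  X = 163 + 6·92 + 5·53 − 2·199 = 582
  A = 210 − 2·92 − 3·582 = -1720
Comparing — Policy A: A=-78, Policy B: A=-1560, Policy C: A=-1720. Lowest is -1720 (Policy C).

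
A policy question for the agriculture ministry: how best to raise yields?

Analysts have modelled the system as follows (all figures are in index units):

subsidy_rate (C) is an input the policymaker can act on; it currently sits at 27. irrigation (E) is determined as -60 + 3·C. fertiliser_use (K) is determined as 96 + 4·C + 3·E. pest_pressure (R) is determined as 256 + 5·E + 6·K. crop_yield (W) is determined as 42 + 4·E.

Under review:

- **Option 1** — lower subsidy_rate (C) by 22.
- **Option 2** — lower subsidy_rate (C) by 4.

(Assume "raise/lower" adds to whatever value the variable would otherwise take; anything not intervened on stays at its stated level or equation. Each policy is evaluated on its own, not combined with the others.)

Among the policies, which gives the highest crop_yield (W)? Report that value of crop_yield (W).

78

Option 1 (C − 22):
  C = 27 − 22 = 5
  E = -60 + 3·5 = -45
  W = 42 + 4·(-45) = -138
Option 2 (C − 4):
  C = 27 − 4 = 23
  E = -60 + 3·23 = 9
  W = 42 + 4·9 = 78
Comparing — Option 1: W=-138, Option 2: W=78. Highest is 78 (Option 2).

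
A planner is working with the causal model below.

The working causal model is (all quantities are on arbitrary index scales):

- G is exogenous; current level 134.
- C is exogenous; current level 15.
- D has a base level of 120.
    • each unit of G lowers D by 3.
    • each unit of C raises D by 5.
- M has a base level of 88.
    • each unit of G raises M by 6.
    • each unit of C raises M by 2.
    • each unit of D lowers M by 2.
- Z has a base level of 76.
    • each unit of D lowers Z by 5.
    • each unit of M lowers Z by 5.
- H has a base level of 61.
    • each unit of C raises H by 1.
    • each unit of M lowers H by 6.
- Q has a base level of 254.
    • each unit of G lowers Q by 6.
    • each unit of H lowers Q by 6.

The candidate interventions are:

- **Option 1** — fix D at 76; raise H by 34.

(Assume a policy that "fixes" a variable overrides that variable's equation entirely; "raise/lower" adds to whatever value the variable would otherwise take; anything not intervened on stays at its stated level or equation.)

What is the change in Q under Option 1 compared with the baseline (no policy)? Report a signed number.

Baseline:
  G = 134
  C = 15
  D = 120 − 3·134 + 5·15 = -207
  M = 88 + 6·134 + 2·15 − 2·(-207) = 1336
  H = 61 + 15 − 6·1336 = -7940
  Q = 254 − 6·134 − 6·(-7940) = 47090
Option 1 (D := 76, H + 34):
  G = 134
  C = 15
  D = 76
  M = 88 + 6·134 + 2·15 − 2·76 = 770
  H = 61 + 15 − 6·770 (+34 from intervention) = -4510
  Q = 254 − 6·134 − 6·(-4510) = 26510
Change in Q: 26510 − 47090 = -20580

-20580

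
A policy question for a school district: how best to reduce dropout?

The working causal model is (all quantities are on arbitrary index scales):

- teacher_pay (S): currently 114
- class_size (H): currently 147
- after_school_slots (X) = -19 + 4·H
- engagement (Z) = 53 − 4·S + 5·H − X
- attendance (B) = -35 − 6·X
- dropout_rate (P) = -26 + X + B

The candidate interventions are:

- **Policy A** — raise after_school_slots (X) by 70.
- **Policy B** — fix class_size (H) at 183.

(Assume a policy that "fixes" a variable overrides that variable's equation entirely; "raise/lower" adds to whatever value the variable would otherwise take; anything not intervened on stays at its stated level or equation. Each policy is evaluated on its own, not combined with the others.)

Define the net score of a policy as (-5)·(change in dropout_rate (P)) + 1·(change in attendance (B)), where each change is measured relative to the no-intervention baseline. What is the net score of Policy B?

Baseline:
  H = 147
  X = -19 + 4·147 = 569
  B = -35 − 6·569 = -3449
  P = -26 + 569 + (-3449) = -2906
Policy B (H := 183):
  H = 183
  X = -19 + 4·183 = 713
  B = -35 − 6·713 = -4313
  P = -26 + 713 + (-4313) = -3626
ΔP = -3626 − (-2906) = -720; ΔB = -4313 − (-3449) = -864
Score = (-5)·(-720) + 1·(-864) = 2736

2736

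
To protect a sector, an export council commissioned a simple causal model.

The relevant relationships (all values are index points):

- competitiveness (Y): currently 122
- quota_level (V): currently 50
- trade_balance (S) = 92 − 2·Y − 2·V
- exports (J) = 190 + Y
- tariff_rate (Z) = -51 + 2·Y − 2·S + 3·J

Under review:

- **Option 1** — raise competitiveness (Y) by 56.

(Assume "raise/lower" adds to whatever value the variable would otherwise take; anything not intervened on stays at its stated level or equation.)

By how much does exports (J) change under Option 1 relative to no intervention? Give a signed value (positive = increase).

Baseline:
  Y = 122
  J = 190 + 122 = 312
Option 1 (Y + 56):
  Y = 122 + 56 = 178
  J = 190 + 178 = 368
Change in J: 368 − 312 = 56

56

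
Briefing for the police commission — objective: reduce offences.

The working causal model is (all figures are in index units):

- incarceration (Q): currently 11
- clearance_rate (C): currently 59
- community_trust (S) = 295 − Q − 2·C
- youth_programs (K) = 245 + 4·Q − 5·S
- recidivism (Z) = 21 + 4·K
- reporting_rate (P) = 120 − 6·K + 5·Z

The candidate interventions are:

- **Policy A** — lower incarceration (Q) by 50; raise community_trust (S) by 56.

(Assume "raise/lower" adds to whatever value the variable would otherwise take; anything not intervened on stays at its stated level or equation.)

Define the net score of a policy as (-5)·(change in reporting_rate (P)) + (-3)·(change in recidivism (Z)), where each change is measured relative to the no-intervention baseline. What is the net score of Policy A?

Baseline:
  Q = 11
  C = 59
  S = 295 − 11 − 2·59 = 166
  K = 245 + 4·11 − 5·166 = -541
  Z = 21 + 4·(-541) = -2143
  P = 120 − 6·(-541) + 5·(-2143) = -7349
Policy A (Q − 50, S + 56):
  Q = 11 − 50 = -39
  C = 59
  S = 295 − (-39) − 2·59 (+56 from intervention) = 272
  K = 245 + 4·(-39) − 5·272 = -1271
  Z = 21 + 4·(-1271) = -5063
  P = 120 − 6·(-1271) + 5·(-5063) = -17569
ΔP = -17569 − (-7349) = -10220; ΔZ = -5063 − (-2143) = -2920
Score = (-5)·(-10220) + (-3)·(-2920) = 59860

59860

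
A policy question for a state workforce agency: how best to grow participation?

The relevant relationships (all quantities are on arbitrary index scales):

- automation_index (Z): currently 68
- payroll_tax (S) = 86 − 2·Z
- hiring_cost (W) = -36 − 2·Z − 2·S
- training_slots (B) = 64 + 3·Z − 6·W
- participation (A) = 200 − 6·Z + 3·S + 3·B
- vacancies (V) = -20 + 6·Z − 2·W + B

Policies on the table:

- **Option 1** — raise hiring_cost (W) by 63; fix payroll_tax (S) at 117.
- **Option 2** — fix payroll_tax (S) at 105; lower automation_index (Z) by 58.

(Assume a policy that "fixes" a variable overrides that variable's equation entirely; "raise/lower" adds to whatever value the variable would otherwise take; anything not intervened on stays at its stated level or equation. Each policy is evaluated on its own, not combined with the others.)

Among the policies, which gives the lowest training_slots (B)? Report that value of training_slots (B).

Option 1 (W + 63, S := 117):
  Z = 68
  S = 117
  W = -36 − 2·68 − 2·117 (+63 from intervention) = -343
  B = 64 + 3·68 − 6·(-343) = 2326
Option 2 (S := 105, Z − 58):
  Z = 68 − 58 = 10
  S = 105
  W = -36 − 2·10 − 2·105 = -266
  B = 64 + 3·10 − 6·(-266) = 1690
Comparing — Option 1: B=2326, Option 2: B=1690. Lowest is 1690 (Option 2).

1690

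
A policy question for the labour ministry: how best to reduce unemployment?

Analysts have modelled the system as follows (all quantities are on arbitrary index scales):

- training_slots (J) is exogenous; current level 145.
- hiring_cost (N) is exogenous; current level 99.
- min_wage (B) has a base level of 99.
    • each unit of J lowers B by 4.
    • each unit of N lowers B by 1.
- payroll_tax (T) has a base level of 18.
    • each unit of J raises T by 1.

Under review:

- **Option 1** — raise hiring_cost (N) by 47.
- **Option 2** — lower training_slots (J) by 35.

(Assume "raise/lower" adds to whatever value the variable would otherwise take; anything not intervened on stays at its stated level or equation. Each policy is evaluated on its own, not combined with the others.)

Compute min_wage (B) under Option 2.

Option 2 (J − 35):
  J = 145 − 35 = 110
  N = 99
  B = 99 − 4·110 − 99 = -440

-440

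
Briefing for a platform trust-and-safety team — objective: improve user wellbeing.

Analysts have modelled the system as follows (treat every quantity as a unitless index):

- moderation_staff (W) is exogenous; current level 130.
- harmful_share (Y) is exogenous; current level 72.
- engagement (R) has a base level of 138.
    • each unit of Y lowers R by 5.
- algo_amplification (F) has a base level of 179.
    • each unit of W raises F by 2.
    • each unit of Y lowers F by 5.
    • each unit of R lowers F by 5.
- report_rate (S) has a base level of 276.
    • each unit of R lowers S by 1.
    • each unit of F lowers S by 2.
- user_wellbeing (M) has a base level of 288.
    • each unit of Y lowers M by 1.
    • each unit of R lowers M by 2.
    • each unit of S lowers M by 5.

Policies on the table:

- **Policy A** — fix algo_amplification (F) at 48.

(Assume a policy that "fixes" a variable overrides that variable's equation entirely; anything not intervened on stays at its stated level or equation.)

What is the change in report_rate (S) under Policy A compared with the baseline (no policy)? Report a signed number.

Baseline:
  W = 130
  Y = 72
  R = 138 − 5·72 = -222
  F = 179 + 2·130 − 5·72 − 5·(-222) = 1189
  S = 276 − (-222) − 2·1189 = -1880
Policy A (F := 48):
  W = 130
  Y = 72
  R = 138 − 5·72 = -222
  F = 48
  S = 276 − (-222) − 2·48 = 402
Change in S: 402 − (-1880) = 2282

2282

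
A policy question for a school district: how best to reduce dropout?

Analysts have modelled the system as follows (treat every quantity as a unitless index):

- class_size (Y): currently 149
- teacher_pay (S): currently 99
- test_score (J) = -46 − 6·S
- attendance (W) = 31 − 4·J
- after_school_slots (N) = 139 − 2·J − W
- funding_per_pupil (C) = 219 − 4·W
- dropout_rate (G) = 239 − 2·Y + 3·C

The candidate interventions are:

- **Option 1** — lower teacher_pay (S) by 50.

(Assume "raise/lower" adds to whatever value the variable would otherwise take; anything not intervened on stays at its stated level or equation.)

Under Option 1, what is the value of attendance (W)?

1391

Option 1 (S − 50):
  S = 99 − 50 = 49
  J = -46 − 6·49 = -340
  W = 31 − 4·(-340) = 1391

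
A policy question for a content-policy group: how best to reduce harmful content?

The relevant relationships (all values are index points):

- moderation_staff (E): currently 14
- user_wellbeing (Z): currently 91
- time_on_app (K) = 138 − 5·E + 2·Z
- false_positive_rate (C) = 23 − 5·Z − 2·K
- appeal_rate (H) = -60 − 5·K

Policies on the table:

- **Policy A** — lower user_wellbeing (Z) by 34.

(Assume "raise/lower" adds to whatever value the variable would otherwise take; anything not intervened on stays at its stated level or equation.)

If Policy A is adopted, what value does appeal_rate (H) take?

Policy A (Z − 34):
  E = 14
  Z = 91 − 34 = 57
  K = 138 − 5·14 + 2·57 = 182
  H = -60 − 5·182 = -970

-970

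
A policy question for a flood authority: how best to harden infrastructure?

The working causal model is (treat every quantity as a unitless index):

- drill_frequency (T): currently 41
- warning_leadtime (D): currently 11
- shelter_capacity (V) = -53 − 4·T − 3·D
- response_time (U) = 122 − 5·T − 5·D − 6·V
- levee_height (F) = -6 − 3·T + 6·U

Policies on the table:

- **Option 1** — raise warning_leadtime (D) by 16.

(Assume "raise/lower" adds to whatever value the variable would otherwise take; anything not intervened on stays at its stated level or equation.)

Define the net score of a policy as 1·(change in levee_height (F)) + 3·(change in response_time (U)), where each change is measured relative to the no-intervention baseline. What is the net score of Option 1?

1872

Baseline:
  T = 41
  D = 11
  V = -53 − 4·41 − 3·11 = -250
  U = 122 − 5·41 − 5·11 − 6·(-250) = 1362
  F = -6 − 3·41 + 6·1362 = 8043
Option 1 (D + 16):
  T = 41
  D = 11 + 16 = 27
  V = -53 − 4·41 − 3·27 = -298
  U = 122 − 5·41 − 5·27 − 6·(-298) = 1570
  F = -6 − 3·41 + 6·1570 = 9291
ΔF = 9291 − 8043 = 1248; ΔU = 1570 − 1362 = 208
Score = 1·1248 + 3·208 = 1872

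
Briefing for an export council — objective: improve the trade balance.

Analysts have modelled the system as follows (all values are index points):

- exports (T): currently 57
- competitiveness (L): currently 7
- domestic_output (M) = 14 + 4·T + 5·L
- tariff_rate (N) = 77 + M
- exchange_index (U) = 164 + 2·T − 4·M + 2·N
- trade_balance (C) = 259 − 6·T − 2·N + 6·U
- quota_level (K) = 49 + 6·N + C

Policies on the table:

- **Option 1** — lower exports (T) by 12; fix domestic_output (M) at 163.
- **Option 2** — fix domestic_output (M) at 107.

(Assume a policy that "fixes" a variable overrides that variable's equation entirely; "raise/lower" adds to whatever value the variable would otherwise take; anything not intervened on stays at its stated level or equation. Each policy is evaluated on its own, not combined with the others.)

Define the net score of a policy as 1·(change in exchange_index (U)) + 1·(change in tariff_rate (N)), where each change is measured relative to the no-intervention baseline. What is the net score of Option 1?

90

Baseline:
  T = 57
  L = 7
  M = 14 + 4·57 + 5·7 = 277
  N = 77 + 277 = 354
  U = 164 + 2·57 − 4·277 + 2·354 = -122
Option 1 (T − 12, M := 163):
  T = 57 − 12 = 45
  L = 7
  M = 163
  N = 77 + 163 = 240
  U = 164 + 2·45 − 4·163 + 2·240 = 82
ΔU = 82 − (-122) = 204; ΔN = 240 − 354 = -114
Score = 1·204 + 1·(-114) = 90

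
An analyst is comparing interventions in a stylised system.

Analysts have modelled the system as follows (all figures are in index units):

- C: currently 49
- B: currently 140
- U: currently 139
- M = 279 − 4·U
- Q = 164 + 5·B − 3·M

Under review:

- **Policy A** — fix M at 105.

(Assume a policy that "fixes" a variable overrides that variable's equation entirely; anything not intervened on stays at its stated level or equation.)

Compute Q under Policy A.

Policy A (M := 105):
  B = 140
  U = 139
  M = 105
  Q = 164 + 5·140 − 3·105 = 549

549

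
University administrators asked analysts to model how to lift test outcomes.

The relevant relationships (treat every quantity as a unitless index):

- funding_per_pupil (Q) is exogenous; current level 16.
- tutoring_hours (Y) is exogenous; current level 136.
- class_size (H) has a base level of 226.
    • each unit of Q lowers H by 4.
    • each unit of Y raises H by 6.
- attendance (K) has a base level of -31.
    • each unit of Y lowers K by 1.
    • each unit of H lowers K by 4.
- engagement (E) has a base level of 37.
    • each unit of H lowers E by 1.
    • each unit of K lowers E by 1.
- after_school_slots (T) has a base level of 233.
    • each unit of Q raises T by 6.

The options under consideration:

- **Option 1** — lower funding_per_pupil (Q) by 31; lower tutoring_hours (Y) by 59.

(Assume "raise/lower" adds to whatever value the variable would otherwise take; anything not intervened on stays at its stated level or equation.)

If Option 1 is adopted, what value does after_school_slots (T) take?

Option 1 (Q − 31, Y − 59):
  Q = 16 − 31 = -15
  T = 233 + 6·(-15) = 143

143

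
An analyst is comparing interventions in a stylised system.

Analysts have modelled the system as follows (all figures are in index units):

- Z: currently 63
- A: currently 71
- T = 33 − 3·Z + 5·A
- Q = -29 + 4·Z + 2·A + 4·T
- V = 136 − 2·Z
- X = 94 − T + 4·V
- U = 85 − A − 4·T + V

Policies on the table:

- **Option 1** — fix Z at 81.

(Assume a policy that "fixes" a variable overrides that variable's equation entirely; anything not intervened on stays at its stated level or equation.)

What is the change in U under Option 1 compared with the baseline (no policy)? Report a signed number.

180

Baseline:
  Z = 63
  A = 71
  T = 33 − 3·63 + 5·71 = 199
  V = 136 − 2·63 = 10
  U = 85 − 71 − 4·199 + 10 = -772
Option 1 (Z := 81):
  Z = 81
  A = 71
  T = 33 − 3·81 + 5·71 = 145
  V = 136 − 2·81 = -26
  U = 85 − 71 − 4·145 + (-26) = -592
Change in U: -592 − (-772) = 180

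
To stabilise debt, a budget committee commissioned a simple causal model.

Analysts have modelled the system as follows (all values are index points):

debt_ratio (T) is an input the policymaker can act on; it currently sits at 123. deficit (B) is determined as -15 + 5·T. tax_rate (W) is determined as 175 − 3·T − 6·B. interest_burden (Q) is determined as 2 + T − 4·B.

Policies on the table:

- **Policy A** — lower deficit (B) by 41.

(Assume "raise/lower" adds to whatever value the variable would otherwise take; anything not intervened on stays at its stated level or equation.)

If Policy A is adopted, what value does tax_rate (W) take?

-3548

Policy A (B − 41):
  T = 123
  B = -15 + 5·123 (−41 from intervention) = 559
  W = 175 − 3·123 − 6·559 = -3548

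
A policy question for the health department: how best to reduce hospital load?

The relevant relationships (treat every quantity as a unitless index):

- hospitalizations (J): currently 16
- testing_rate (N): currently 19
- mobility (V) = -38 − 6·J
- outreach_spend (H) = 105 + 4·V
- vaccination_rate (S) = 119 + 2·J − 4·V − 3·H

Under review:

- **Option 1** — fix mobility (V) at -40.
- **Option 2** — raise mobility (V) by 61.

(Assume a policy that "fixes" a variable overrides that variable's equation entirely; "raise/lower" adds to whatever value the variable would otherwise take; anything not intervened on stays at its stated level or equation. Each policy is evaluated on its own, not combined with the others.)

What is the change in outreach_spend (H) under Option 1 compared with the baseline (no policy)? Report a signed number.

376

Baseline:
  J = 16
  V = -38 − 6·16 = -134
  H = 105 + 4·(-134) = -431
Option 1 (V := -40):
  J = 16
  V = -40
  H = 105 + 4·(-40) = -55
Change in H: -55 − (-431) = 376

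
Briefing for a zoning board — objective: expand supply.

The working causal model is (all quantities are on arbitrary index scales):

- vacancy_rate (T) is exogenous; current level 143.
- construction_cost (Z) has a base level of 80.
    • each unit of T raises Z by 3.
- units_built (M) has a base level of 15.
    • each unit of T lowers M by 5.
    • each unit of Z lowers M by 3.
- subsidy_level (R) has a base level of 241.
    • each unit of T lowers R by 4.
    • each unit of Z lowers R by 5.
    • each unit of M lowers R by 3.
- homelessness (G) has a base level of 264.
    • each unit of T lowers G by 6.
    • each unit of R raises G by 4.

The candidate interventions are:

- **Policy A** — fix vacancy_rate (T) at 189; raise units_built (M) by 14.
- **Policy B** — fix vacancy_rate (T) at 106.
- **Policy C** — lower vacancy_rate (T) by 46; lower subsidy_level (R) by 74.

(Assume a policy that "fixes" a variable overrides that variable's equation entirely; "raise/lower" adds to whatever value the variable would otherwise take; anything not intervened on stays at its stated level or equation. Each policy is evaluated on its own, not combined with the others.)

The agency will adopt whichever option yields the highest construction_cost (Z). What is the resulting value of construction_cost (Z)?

647

Policy A (T := 189, M + 14):
  T = 189
  Z = 80 + 3·189 = 647
Policy B (T := 106):
  T = 106
  Z = 80 + 3·106 = 398
Policy C (T − 46, R − 74):
  T = 143 − 46 = 97
  Z = 80 + 3·97 = 371
Comparing — Policy A: Z=647, Policy B: Z=398, Policy C: Z=371. Highest is 647 (Policy A).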